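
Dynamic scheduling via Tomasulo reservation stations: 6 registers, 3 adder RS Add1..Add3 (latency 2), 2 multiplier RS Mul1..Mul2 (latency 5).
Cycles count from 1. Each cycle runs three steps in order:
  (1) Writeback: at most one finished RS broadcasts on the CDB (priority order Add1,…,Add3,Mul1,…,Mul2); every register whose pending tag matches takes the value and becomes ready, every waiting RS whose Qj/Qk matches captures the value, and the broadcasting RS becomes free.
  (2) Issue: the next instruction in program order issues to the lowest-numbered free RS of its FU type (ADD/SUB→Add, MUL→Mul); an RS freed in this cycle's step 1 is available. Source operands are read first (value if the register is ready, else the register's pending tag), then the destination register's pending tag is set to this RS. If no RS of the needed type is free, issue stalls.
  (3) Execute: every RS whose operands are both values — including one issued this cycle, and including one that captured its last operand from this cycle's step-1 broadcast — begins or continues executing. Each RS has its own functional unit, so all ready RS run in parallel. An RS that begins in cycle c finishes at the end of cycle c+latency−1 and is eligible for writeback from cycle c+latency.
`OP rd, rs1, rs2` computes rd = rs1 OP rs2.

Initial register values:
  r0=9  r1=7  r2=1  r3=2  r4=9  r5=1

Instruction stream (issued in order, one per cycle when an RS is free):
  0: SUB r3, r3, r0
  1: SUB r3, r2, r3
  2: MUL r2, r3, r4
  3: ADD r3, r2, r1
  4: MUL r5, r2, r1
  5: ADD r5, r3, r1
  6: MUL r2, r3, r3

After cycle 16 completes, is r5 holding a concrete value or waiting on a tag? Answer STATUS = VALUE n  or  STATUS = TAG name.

STATUS = VALUE 86

  c1: issue SUB r3<-Add1  regs: r0:9,r1:7,r2:1,r3:Add1,r4:9,r5:1
  c2: issue SUB r3<-Add2  regs: r0:9,r1:7,r2:1,r3:Add2,r4:9,r5:1
  c3: CDB Add1=-7; issue MUL r2<-Mul1  regs: r0:9,r1:7,r2:Mul1,r3:Add2,r4:9,r5:1
  c4: issue ADD r3<-Add1  regs: r0:9,r1:7,r2:Mul1,r3:Add1,r4:9,r5:1
  c5: CDB Add2=8; issue MUL r5<-Mul2  regs: r0:9,r1:7,r2:Mul1,r3:Add1,r4:9,r5:Mul2
  c6: issue ADD r5<-Add2  regs: r0:9,r1:7,r2:Mul1,r3:Add1,r4:9,r5:Add2
  c7: stall  regs: r0:9,r1:7,r2:Mul1,r3:Add1,r4:9,r5:Add2
  c8: stall  regs: r0:9,r1:7,r2:Mul1,r3:Add1,r4:9,r5:Add2
  c9: stall  regs: r0:9,r1:7,r2:Mul1,r3:Add1,r4:9,r5:Add2
  c10: CDB Mul1=72; issue MUL r2<-Mul1  regs: r0:9,r1:7,r2:Mul1,r3:Add1,r4:9,r5:Add2
  c11: -  regs: r0:9,r1:7,r2:Mul1,r3:Add1,r4:9,r5:Add2
  c12: CDB Add1=79  regs: r0:9,r1:7,r2:Mul1,r3:79,r4:9,r5:Add2
  c13: -  regs: r0:9,r1:7,r2:Mul1,r3:79,r4:9,r5:Add2
  c14: CDB Add2=86  regs: r0:9,r1:7,r2:Mul1,r3:79,r4:9,r5:86
  c15: CDB Mul2=504  regs: r0:9,r1:7,r2:Mul1,r3:79,r4:9,r5:86
  c16: -  regs: r0:9,r1:7,r2:Mul1,r3:79,r4:9,r5:86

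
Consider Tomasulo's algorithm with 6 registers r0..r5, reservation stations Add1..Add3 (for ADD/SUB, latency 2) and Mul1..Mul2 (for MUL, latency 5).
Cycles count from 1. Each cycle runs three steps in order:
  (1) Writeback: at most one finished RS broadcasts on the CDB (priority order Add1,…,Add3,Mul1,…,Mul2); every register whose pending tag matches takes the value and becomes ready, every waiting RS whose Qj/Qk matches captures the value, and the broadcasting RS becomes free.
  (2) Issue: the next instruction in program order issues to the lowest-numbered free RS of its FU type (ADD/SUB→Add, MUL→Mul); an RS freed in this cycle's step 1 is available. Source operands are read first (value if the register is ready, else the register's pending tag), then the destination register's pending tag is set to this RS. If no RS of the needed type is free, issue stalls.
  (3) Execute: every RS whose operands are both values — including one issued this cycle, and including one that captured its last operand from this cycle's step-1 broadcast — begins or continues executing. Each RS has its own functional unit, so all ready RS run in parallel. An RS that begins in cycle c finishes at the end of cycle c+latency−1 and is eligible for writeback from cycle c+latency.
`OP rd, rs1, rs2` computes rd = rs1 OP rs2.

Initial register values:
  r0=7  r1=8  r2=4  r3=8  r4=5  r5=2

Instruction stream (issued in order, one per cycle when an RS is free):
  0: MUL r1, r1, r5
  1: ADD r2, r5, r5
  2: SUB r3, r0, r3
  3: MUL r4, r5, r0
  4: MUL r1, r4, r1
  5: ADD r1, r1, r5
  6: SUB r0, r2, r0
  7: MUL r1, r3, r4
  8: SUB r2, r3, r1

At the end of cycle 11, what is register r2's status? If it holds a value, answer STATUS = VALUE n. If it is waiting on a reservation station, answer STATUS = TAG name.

cycle 1: issue MUL r1<-Mul1 // r0:7,r1:Mul1,r2:4,r3:8,r4:5,r5:2
cycle 2: issue ADD r2<-Add1 // r0:7,r1:Mul1,r2:Add1,r3:8,r4:5,r5:2
cycle 3: issue SUB r3<-Add2 // r0:7,r1:Mul1,r2:Add1,r3:Add2,r4:5,r5:2
cycle 4: CDB Add1=4; issue MUL r4<-Mul2 // r0:7,r1:Mul1,r2:4,r3:Add2,r4:Mul2,r5:2
cycle 5: CDB Add2=-1; stall // r0:7,r1:Mul1,r2:4,r3:-1,r4:Mul2,r5:2
cycle 6: CDB Mul1=16; issue MUL r1<-Mul1 // r0:7,r1:Mul1,r2:4,r3:-1,r4:Mul2,r5:2
cycle 7: issue ADD r1<-Add1 // r0:7,r1:Add1,r2:4,r3:-1,r4:Mul2,r5:2
cycle 8: issue SUB r0<-Add2 // r0:Add2,r1:Add1,r2:4,r3:-1,r4:Mul2,r5:2
cycle 9: CDB Mul2=14; issue MUL r1<-Mul2 // r0:Add2,r1:Mul2,r2:4,r3:-1,r4:14,r5:2
cycle 10: CDB Add2=-3; issue SUB r2<-Add2 // r0:-3,r1:Mul2,r2:Add2,r3:-1,r4:14,r5:2
cycle 11: - // r0:-3,r1:Mul2,r2:Add2,r3:-1,r4:14,r5:2

STATUS = TAG Add2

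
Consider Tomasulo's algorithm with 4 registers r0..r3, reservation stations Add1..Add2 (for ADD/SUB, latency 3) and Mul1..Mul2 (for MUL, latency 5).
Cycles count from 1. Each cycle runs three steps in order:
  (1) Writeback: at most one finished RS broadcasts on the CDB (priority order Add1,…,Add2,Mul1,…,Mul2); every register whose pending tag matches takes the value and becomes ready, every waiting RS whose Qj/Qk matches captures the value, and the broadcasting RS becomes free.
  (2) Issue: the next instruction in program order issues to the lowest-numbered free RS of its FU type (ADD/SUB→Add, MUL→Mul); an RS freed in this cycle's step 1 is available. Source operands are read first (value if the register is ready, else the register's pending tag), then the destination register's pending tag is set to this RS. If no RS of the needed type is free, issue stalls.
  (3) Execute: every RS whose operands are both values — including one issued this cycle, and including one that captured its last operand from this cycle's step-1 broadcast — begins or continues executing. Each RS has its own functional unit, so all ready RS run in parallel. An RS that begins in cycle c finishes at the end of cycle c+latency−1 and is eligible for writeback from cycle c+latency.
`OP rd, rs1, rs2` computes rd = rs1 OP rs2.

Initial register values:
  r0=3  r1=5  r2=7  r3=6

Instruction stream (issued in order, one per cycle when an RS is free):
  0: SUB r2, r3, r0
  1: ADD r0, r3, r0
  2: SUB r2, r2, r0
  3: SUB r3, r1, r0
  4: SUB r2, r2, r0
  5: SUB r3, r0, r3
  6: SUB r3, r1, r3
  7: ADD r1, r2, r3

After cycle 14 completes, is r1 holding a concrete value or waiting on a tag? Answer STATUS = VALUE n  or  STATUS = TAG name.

STATUS = TAG Add2

  c1: issue SUB r2<-Add1  regs: r0:3,r1:5,r2:Add1,r3:6
  c2: issue ADD r0<-Add2  regs: r0:Add2,r1:5,r2:Add1,r3:6
  c3: stall  regs: r0:Add2,r1:5,r2:Add1,r3:6
  c4: CDB Add1=3; issue SUB r2<-Add1  regs: r0:Add2,r1:5,r2:Add1,r3:6
  c5: CDB Add2=9; issue SUB r3<-Add2  regs: r0:9,r1:5,r2:Add1,r3:Add2
  c6: stall  regs: r0:9,r1:5,r2:Add1,r3:Add2
  c7: stall  regs: r0:9,r1:5,r2:Add1,r3:Add2
  c8: CDB Add1=-6; issue SUB r2<-Add1  regs: r0:9,r1:5,r2:Add1,r3:Add2
  c9: CDB Add2=-4; issue SUB r3<-Add2  regs: r0:9,r1:5,r2:Add1,r3:Add2
  c10: stall  regs: r0:9,r1:5,r2:Add1,r3:Add2
  c11: CDB Add1=-15; issue SUB r3<-Add1  regs: r0:9,r1:5,r2:-15,r3:Add1
  c12: CDB Add2=13; issue ADD r1<-Add2  regs: r0:9,r1:Add2,r2:-15,r3:Add1
  c13: -  regs: r0:9,r1:Add2,r2:-15,r3:Add1
  c14: -  regs: r0:9,r1:Add2,r2:-15,r3:Add1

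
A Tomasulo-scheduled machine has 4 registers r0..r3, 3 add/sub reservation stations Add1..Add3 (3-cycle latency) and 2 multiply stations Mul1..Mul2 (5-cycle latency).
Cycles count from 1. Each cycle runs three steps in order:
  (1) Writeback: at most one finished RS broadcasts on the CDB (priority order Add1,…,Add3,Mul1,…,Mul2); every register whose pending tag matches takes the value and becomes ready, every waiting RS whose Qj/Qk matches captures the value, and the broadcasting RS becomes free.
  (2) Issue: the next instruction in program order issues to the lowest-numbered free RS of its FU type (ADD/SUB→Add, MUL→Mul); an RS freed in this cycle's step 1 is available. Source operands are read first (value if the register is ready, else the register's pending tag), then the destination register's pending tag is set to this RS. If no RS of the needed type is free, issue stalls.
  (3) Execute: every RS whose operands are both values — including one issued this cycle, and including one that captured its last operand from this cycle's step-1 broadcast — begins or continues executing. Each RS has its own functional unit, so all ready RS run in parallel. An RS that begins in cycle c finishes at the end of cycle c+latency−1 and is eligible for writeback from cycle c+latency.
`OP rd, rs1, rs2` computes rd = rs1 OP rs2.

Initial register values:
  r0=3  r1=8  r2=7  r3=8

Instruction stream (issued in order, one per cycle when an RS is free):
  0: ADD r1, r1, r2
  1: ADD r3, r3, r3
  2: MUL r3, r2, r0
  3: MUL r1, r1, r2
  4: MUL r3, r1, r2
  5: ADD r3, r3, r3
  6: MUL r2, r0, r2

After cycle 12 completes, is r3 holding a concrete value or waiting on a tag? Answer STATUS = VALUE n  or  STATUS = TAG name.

cycle 1: issue ADD r1<-Add1 // r0:3,r1:Add1,r2:7,r3:8
cycle 2: issue ADD r3<-Add2 // r0:3,r1:Add1,r2:7,r3:Add2
cycle 3: issue MUL r3<-Mul1 // r0:3,r1:Add1,r2:7,r3:Mul1
cycle 4: CDB Add1=15; issue MUL r1<-Mul2 // r0:3,r1:Mul2,r2:7,r3:Mul1
cycle 5: CDB Add2=16; stall // r0:3,r1:Mul2,r2:7,r3:Mul1
cycle 6: stall // r0:3,r1:Mul2,r2:7,r3:Mul1
cycle 7: stall // r0:3,r1:Mul2,r2:7,r3:Mul1
cycle 8: CDB Mul1=21; issue MUL r3<-Mul1 // r0:3,r1:Mul2,r2:7,r3:Mul1
cycle 9: CDB Mul2=105; issue ADD r3<-Add1 // r0:3,r1:105,r2:7,r3:Add1
cycle 10: issue MUL r2<-Mul2 // r0:3,r1:105,r2:Mul2,r3:Add1
cycle 11: - // r0:3,r1:105,r2:Mul2,r3:Add1
cycle 12: - // r0:3,r1:105,r2:Mul2,r3:Add1

STATUS = TAG Add1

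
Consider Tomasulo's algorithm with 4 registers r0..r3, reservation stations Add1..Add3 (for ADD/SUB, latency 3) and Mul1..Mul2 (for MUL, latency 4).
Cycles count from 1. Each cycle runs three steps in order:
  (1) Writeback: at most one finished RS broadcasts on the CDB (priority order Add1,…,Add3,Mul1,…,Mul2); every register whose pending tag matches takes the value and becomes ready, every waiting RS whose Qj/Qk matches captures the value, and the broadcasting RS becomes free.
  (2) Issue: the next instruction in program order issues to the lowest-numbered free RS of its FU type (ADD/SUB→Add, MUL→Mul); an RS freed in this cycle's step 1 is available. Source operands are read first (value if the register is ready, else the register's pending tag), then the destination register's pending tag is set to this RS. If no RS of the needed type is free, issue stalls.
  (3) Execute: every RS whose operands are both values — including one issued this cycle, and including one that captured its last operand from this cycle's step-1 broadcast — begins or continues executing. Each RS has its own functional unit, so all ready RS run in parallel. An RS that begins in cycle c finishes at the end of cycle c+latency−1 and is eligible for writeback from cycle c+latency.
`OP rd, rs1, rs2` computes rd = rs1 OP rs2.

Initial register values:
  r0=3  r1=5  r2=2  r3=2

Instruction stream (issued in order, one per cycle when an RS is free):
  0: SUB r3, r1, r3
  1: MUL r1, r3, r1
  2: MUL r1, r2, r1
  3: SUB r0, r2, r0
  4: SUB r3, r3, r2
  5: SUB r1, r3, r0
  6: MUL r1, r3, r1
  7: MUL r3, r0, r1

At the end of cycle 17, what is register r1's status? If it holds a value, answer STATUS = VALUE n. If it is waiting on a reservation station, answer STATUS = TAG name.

c1: issue SUB r3<-Add1 | r0:3,r1:5,r2:2,r3:Add1
c2: issue MUL r1<-Mul1 | r0:3,r1:Mul1,r2:2,r3:Add1
c3: issue MUL r1<-Mul2 | r0:3,r1:Mul2,r2:2,r3:Add1
c4: CDB Add1=3; issue SUB r0<-Add1 | r0:Add1,r1:Mul2,r2:2,r3:3
c5: issue SUB r3<-Add2 | r0:Add1,r1:Mul2,r2:2,r3:Add2
c6: issue SUB r1<-Add3 | r0:Add1,r1:Add3,r2:2,r3:Add2
c7: CDB Add1=-1; stall | r0:-1,r1:Add3,r2:2,r3:Add2
c8: CDB Add2=1; stall | r0:-1,r1:Add3,r2:2,r3:1
c9: CDB Mul1=15; issue MUL r1<-Mul1 | r0:-1,r1:Mul1,r2:2,r3:1
c10: stall | r0:-1,r1:Mul1,r2:2,r3:1
c11: CDB Add3=2; stall | r0:-1,r1:Mul1,r2:2,r3:1
c12: stall | r0:-1,r1:Mul1,r2:2,r3:1
c13: CDB Mul2=30; issue MUL r3<-Mul2 | r0:-1,r1:Mul1,r2:2,r3:Mul2
c14: - | r0:-1,r1:Mul1,r2:2,r3:Mul2
c15: CDB Mul1=2 | r0:-1,r1:2,r2:2,r3:Mul2
c16: - | r0:-1,r1:2,r2:2,r3:Mul2
c17: - | r0:-1,r1:2,r2:2,r3:Mul2

STATUS = VALUE 2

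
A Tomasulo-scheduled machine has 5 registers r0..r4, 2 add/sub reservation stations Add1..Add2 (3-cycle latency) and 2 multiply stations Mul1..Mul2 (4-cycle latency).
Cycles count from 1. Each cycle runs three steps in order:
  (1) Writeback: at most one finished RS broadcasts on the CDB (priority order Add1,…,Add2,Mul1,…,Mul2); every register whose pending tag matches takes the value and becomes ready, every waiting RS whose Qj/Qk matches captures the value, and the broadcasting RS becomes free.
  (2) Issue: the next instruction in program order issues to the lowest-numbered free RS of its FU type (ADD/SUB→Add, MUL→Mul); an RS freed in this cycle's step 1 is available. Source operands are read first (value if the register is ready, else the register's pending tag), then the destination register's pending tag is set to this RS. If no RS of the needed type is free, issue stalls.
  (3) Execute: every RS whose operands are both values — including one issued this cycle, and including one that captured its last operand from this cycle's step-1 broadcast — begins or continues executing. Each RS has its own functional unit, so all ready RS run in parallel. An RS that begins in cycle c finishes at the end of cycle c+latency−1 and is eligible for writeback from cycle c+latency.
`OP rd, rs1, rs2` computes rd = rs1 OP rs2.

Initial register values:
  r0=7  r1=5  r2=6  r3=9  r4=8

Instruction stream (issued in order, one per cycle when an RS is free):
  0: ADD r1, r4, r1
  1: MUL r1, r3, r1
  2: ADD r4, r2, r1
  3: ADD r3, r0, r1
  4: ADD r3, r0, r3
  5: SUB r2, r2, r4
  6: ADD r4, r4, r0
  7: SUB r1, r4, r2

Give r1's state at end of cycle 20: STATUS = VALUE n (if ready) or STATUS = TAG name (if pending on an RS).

STATUS = VALUE 247

c1: issue ADD r1<-Add1 | r0:7,r1:Add1,r2:6,r3:9,r4:8
c2: issue MUL r1<-Mul1 | r0:7,r1:Mul1,r2:6,r3:9,r4:8
c3: issue ADD r4<-Add2 | r0:7,r1:Mul1,r2:6,r3:9,r4:Add2
c4: CDB Add1=13; issue ADD r3<-Add1 | r0:7,r1:Mul1,r2:6,r3:Add1,r4:Add2
c5: stall | r0:7,r1:Mul1,r2:6,r3:Add1,r4:Add2
c6: stall | r0:7,r1:Mul1,r2:6,r3:Add1,r4:Add2
c7: stall | r0:7,r1:Mul1,r2:6,r3:Add1,r4:Add2
c8: CDB Mul1=117; stall | r0:7,r1:117,r2:6,r3:Add1,r4:Add2
c9: stall | r0:7,r1:117,r2:6,r3:Add1,r4:Add2
c10: stall | r0:7,r1:117,r2:6,r3:Add1,r4:Add2
c11: CDB Add1=124; issue ADD r3<-Add1 | r0:7,r1:117,r2:6,r3:Add1,r4:Add2
c12: CDB Add2=123; issue SUB r2<-Add2 | r0:7,r1:117,r2:Add2,r3:Add1,r4:123
c13: stall | r0:7,r1:117,r2:Add2,r3:Add1,r4:123
c14: CDB Add1=131; issue ADD r4<-Add1 | r0:7,r1:117,r2:Add2,r3:131,r4:Add1
c15: CDB Add2=-117; issue SUB r1<-Add2 | r0:7,r1:Add2,r2:-117,r3:131,r4:Add1
c16: - | r0:7,r1:Add2,r2:-117,r3:131,r4:Add1
c17: CDB Add1=130 | r0:7,r1:Add2,r2:-117,r3:131,r4:130
c18: - | r0:7,r1:Add2,r2:-117,r3:131,r4:130
c19: - | r0:7,r1:Add2,r2:-117,r3:131,r4:130
c20: CDB Add2=247 | r0:7,r1:247,r2:-117,r3:131,r4:130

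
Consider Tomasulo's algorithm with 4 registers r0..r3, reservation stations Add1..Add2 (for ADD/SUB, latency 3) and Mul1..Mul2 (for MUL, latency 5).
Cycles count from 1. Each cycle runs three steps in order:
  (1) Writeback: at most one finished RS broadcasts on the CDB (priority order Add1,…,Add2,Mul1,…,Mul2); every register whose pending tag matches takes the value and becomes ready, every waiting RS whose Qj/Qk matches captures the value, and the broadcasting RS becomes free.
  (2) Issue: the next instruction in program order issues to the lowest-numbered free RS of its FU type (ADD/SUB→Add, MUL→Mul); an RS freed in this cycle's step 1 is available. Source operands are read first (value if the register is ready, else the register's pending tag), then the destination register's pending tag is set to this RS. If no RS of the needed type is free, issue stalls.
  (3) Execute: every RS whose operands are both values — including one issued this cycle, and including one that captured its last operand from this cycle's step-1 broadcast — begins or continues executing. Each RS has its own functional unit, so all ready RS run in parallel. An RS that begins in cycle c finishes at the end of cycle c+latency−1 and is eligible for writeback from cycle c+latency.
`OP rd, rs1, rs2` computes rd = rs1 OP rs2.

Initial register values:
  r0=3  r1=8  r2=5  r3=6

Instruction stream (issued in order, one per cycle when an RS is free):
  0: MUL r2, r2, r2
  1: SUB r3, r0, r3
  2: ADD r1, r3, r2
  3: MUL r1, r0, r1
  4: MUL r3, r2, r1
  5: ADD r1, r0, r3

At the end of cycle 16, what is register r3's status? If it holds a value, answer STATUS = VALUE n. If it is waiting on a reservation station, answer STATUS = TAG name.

c1: issue MUL r2<-Mul1 | r0:3,r1:8,r2:Mul1,r3:6
c2: issue SUB r3<-Add1 | r0:3,r1:8,r2:Mul1,r3:Add1
c3: issue ADD r1<-Add2 | r0:3,r1:Add2,r2:Mul1,r3:Add1
c4: issue MUL r1<-Mul2 | r0:3,r1:Mul2,r2:Mul1,r3:Add1
c5: CDB Add1=-3; stall | r0:3,r1:Mul2,r2:Mul1,r3:-3
c6: CDB Mul1=25; issue MUL r3<-Mul1 | r0:3,r1:Mul2,r2:25,r3:Mul1
c7: issue ADD r1<-Add1 | r0:3,r1:Add1,r2:25,r3:Mul1
c8: - | r0:3,r1:Add1,r2:25,r3:Mul1
c9: CDB Add2=22 | r0:3,r1:Add1,r2:25,r3:Mul1
c10: - | r0:3,r1:Add1,r2:25,r3:Mul1
c11: - | r0:3,r1:Add1,r2:25,r3:Mul1
c12: - | r0:3,r1:Add1,r2:25,r3:Mul1
c13: - | r0:3,r1:Add1,r2:25,r3:Mul1
c14: CDB Mul2=66 | r0:3,r1:Add1,r2:25,r3:Mul1
c15: - | r0:3,r1:Add1,r2:25,r3:Mul1
c16: - | r0:3,r1:Add1,r2:25,r3:Mul1

STATUS = TAG Mul1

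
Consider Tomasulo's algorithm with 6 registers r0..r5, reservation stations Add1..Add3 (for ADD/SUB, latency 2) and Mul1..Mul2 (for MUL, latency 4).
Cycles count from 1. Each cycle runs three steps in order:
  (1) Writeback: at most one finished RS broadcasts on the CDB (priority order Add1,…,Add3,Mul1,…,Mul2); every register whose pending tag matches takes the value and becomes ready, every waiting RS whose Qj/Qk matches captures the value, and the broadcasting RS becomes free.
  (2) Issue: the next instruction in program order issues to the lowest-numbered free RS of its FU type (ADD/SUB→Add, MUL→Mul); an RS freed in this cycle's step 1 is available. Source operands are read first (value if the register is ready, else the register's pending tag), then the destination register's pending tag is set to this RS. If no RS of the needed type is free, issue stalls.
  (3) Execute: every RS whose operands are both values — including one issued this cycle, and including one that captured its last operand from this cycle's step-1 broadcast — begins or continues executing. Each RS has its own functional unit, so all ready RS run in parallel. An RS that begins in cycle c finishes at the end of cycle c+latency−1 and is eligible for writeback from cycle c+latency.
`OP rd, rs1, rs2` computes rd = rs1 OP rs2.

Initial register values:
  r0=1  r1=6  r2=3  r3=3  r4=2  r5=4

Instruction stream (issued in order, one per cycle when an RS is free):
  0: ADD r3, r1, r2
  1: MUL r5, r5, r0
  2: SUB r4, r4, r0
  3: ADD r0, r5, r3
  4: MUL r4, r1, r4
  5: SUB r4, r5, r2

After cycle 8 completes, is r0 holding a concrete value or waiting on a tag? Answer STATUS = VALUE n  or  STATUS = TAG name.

c1: issue ADD r3<-Add1 | r0:1,r1:6,r2:3,r3:Add1,r4:2,r5:4
c2: issue MUL r5<-Mul1 | r0:1,r1:6,r2:3,r3:Add1,r4:2,r5:Mul1
c3: CDB Add1=9; issue SUB r4<-Add1 | r0:1,r1:6,r2:3,r3:9,r4:Add1,r5:Mul1
c4: issue ADD r0<-Add2 | r0:Add2,r1:6,r2:3,r3:9,r4:Add1,r5:Mul1
c5: CDB Add1=1; issue MUL r4<-Mul2 | r0:Add2,r1:6,r2:3,r3:9,r4:Mul2,r5:Mul1
c6: CDB Mul1=4; issue SUB r4<-Add1 | r0:Add2,r1:6,r2:3,r3:9,r4:Add1,r5:4
c7: - | r0:Add2,r1:6,r2:3,r3:9,r4:Add1,r5:4
c8: CDB Add1=1 | r0:Add2,r1:6,r2:3,r3:9,r4:1,r5:4

STATUS = TAG Add2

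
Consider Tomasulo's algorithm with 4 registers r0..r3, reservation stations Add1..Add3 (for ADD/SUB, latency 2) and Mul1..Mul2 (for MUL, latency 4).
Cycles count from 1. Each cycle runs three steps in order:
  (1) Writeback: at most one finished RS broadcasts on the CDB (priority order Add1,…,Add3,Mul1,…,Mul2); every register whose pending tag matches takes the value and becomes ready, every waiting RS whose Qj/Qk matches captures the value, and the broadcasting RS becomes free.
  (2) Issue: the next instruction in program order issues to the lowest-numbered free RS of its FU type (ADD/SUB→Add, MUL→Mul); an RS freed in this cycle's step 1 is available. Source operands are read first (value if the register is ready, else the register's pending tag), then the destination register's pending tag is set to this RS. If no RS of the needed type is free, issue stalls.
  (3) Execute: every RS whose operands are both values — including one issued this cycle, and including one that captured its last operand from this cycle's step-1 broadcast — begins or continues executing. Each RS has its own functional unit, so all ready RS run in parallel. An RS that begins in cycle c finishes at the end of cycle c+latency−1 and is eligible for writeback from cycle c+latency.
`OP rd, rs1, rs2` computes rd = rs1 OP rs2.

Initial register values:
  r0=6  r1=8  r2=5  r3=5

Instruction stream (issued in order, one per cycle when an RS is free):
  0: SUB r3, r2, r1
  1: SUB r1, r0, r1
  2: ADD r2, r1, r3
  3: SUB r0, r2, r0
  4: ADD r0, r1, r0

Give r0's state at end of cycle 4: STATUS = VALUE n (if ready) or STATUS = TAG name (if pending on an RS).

STATUS = TAG Add2

  c1: issue SUB r3<-Add1  regs: r0:6,r1:8,r2:5,r3:Add1
  c2: issue SUB r1<-Add2  regs: r0:6,r1:Add2,r2:5,r3:Add1
  c3: CDB Add1=-3; issue ADD r2<-Add1  regs: r0:6,r1:Add2,r2:Add1,r3:-3
  c4: CDB Add2=-2; issue SUB r0<-Add2  regs: r0:Add2,r1:-2,r2:Add1,r3:-3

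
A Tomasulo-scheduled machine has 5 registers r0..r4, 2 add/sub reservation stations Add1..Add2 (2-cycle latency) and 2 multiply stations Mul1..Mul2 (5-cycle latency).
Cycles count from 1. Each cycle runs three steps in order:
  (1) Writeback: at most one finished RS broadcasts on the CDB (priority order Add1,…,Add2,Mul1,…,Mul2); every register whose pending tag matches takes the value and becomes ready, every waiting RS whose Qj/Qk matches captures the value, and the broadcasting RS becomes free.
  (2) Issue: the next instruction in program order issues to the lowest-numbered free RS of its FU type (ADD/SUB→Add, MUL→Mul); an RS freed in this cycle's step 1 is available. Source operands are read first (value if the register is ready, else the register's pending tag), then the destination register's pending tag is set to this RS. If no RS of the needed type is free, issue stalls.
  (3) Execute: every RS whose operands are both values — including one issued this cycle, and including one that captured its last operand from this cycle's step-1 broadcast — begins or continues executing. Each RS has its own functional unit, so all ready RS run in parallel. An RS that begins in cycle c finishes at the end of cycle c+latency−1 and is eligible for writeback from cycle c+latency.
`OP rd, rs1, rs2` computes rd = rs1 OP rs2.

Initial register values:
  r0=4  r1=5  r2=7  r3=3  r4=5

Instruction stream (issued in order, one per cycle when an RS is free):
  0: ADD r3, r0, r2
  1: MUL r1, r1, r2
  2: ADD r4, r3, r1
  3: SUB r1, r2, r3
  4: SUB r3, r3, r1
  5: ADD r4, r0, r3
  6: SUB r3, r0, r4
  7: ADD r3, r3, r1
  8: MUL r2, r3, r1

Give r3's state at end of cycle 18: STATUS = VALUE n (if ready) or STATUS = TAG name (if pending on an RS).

cycle 1: issue ADD r3<-Add1 // r0:4,r1:5,r2:7,r3:Add1,r4:5
cycle 2: issue MUL r1<-Mul1 // r0:4,r1:Mul1,r2:7,r3:Add1,r4:5
cycle 3: CDB Add1=11; issue ADD r4<-Add1 // r0:4,r1:Mul1,r2:7,r3:11,r4:Add1
cycle 4: issue SUB r1<-Add2 // r0:4,r1:Add2,r2:7,r3:11,r4:Add1
cycle 5: stall // r0:4,r1:Add2,r2:7,r3:11,r4:Add1
cycle 6: CDB Add2=-4; issue SUB r3<-Add2 // r0:4,r1:-4,r2:7,r3:Add2,r4:Add1
cycle 7: CDB Mul1=35; stall // r0:4,r1:-4,r2:7,r3:Add2,r4:Add1
cycle 8: CDB Add2=15; issue ADD r4<-Add2 // r0:4,r1:-4,r2:7,r3:15,r4:Add2
cycle 9: CDB Add1=46; issue SUB r3<-Add1 // r0:4,r1:-4,r2:7,r3:Add1,r4:Add2
cycle 10: CDB Add2=19; issue ADD r3<-Add2 // r0:4,r1:-4,r2:7,r3:Add2,r4:19
cycle 11: issue MUL r2<-Mul1 // r0:4,r1:-4,r2:Mul1,r3:Add2,r4:19
cycle 12: CDB Add1=-15 // r0:4,r1:-4,r2:Mul1,r3:Add2,r4:19
cycle 13: - // r0:4,r1:-4,r2:Mul1,r3:Add2,r4:19
cycle 14: CDB Add2=-19 // r0:4,r1:-4,r2:Mul1,r3:-19,r4:19
cycle 15: - // r0:4,r1:-4,r2:Mul1,r3:-19,r4:19
cycle 16: - // r0:4,r1:-4,r2:Mul1,r3:-19,r4:19
cycle 17: - // r0:4,r1:-4,r2:Mul1,r3:-19,r4:19
cycle 18: - // r0:4,r1:-4,r2:Mul1,r3:-19,r4:19

STATUS = VALUE -19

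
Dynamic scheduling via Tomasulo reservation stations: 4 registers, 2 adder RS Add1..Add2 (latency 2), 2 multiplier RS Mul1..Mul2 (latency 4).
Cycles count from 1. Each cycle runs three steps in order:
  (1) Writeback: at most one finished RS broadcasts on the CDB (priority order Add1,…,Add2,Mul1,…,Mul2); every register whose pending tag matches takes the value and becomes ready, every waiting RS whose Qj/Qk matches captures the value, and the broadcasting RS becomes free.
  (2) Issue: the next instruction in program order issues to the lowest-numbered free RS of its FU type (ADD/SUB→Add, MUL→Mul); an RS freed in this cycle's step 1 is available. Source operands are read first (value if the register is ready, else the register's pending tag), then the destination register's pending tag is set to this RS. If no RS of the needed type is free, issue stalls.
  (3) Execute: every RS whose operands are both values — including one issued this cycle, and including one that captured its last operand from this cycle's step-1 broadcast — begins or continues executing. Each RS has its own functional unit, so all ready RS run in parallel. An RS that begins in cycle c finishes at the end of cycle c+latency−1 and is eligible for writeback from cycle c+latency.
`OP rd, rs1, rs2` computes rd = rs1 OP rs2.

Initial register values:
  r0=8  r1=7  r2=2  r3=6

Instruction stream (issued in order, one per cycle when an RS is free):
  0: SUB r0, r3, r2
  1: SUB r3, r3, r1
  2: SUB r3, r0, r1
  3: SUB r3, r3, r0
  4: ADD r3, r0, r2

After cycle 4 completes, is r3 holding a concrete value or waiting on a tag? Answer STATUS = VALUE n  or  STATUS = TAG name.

cycle 1: issue SUB r0<-Add1 // r0:Add1,r1:7,r2:2,r3:6
cycle 2: issue SUB r3<-Add2 // r0:Add1,r1:7,r2:2,r3:Add2
cycle 3: CDB Add1=4; issue SUB r3<-Add1 // r0:4,r1:7,r2:2,r3:Add1
cycle 4: CDB Add2=-1; issue SUB r3<-Add2 // r0:4,r1:7,r2:2,r3:Add2

STATUS = TAG Add2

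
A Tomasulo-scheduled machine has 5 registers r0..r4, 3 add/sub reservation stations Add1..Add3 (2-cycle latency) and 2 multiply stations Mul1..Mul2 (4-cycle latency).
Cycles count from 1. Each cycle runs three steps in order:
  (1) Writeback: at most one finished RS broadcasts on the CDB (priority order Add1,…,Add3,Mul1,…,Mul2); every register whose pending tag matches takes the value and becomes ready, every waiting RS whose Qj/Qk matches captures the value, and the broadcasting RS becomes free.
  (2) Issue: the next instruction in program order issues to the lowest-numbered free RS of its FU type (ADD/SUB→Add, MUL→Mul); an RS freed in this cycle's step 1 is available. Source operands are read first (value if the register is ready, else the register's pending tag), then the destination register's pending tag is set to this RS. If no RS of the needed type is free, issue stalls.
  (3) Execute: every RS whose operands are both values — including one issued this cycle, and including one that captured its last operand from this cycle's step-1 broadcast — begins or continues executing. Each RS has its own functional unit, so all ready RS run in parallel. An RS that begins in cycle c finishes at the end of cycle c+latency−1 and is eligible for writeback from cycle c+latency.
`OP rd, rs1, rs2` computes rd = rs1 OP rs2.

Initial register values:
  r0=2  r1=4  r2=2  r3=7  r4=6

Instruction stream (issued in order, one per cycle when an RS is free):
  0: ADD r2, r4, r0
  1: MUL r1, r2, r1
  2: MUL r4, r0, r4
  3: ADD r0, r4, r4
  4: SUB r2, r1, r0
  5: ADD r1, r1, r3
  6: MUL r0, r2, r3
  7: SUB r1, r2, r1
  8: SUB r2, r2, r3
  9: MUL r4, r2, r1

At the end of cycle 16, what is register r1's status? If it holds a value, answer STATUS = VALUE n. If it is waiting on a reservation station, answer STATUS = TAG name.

STATUS = VALUE -31

c1: issue ADD r2<-Add1 | r0:2,r1:4,r2:Add1,r3:7,r4:6
c2: issue MUL r1<-Mul1 | r0:2,r1:Mul1,r2:Add1,r3:7,r4:6
c3: CDB Add1=8; issue MUL r4<-Mul2 | r0:2,r1:Mul1,r2:8,r3:7,r4:Mul2
c4: issue ADD r0<-Add1 | r0:Add1,r1:Mul1,r2:8,r3:7,r4:Mul2
c5: issue SUB r2<-Add2 | r0:Add1,r1:Mul1,r2:Add2,r3:7,r4:Mul2
c6: issue ADD r1<-Add3 | r0:Add1,r1:Add3,r2:Add2,r3:7,r4:Mul2
c7: CDB Mul1=32; issue MUL r0<-Mul1 | r0:Mul1,r1:Add3,r2:Add2,r3:7,r4:Mul2
c8: CDB Mul2=12; stall | r0:Mul1,r1:Add3,r2:Add2,r3:7,r4:12
c9: CDB Add3=39; issue SUB r1<-Add3 | r0:Mul1,r1:Add3,r2:Add2,r3:7,r4:12
c10: CDB Add1=24; issue SUB r2<-Add1 | r0:Mul1,r1:Add3,r2:Add1,r3:7,r4:12
c11: issue MUL r4<-Mul2 | r0:Mul1,r1:Add3,r2:Add1,r3:7,r4:Mul2
c12: CDB Add2=8 | r0:Mul1,r1:Add3,r2:Add1,r3:7,r4:Mul2
c13: - | r0:Mul1,r1:Add3,r2:Add1,r3:7,r4:Mul2
c14: CDB Add1=1 | r0:Mul1,r1:Add3,r2:1,r3:7,r4:Mul2
c15: CDB Add3=-31 | r0:Mul1,r1:-31,r2:1,r3:7,r4:Mul2
c16: CDB Mul1=56 | r0:56,r1:-31,r2:1,r3:7,r4:Mul2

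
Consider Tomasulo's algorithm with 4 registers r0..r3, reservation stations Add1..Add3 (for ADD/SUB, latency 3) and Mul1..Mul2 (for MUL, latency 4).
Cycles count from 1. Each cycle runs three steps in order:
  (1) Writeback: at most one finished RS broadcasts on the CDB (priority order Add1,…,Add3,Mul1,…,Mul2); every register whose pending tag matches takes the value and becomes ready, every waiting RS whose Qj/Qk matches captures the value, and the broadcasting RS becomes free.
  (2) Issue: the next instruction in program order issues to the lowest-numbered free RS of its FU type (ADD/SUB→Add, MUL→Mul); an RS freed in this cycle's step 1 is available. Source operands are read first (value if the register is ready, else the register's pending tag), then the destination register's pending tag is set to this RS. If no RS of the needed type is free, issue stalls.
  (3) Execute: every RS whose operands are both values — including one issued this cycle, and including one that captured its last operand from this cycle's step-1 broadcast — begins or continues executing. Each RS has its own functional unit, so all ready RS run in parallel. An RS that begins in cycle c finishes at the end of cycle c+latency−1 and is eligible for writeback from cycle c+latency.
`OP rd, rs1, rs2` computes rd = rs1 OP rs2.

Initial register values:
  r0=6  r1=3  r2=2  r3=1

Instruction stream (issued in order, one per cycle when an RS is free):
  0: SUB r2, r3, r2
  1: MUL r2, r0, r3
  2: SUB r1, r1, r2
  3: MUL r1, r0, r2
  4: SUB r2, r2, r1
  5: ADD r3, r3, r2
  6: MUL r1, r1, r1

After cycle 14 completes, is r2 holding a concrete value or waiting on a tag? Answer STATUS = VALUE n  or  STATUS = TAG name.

STATUS = VALUE -30

  c1: issue SUB r2<-Add1  regs: r0:6,r1:3,r2:Add1,r3:1
  c2: issue MUL r2<-Mul1  regs: r0:6,r1:3,r2:Mul1,r3:1
  c3: issue SUB r1<-Add2  regs: r0:6,r1:Add2,r2:Mul1,r3:1
  c4: CDB Add1=-1; issue MUL r1<-Mul2  regs: r0:6,r1:Mul2,r2:Mul1,r3:1
  c5: issue SUB r2<-Add1  regs: r0:6,r1:Mul2,r2:Add1,r3:1
  c6: CDB Mul1=6; issue ADD r3<-Add3  regs: r0:6,r1:Mul2,r2:Add1,r3:Add3
  c7: issue MUL r1<-Mul1  regs: r0:6,r1:Mul1,r2:Add1,r3:Add3
  c8: -  regs: r0:6,r1:Mul1,r2:Add1,r3:Add3
  c9: CDB Add2=-3  regs: r0:6,r1:Mul1,r2:Add1,r3:Add3
  c10: CDB Mul2=36  regs: r0:6,r1:Mul1,r2:Add1,r3:Add3
  c11: -  regs: r0:6,r1:Mul1,r2:Add1,r3:Add3
  c12: -  regs: r0:6,r1:Mul1,r2:Add1,r3:Add3
  c13: CDB Add1=-30  regs: r0:6,r1:Mul1,r2:-30,r3:Add3
  c14: CDB Mul1=1296  regs: r0:6,r1:1296,r2:-30,r3:Add3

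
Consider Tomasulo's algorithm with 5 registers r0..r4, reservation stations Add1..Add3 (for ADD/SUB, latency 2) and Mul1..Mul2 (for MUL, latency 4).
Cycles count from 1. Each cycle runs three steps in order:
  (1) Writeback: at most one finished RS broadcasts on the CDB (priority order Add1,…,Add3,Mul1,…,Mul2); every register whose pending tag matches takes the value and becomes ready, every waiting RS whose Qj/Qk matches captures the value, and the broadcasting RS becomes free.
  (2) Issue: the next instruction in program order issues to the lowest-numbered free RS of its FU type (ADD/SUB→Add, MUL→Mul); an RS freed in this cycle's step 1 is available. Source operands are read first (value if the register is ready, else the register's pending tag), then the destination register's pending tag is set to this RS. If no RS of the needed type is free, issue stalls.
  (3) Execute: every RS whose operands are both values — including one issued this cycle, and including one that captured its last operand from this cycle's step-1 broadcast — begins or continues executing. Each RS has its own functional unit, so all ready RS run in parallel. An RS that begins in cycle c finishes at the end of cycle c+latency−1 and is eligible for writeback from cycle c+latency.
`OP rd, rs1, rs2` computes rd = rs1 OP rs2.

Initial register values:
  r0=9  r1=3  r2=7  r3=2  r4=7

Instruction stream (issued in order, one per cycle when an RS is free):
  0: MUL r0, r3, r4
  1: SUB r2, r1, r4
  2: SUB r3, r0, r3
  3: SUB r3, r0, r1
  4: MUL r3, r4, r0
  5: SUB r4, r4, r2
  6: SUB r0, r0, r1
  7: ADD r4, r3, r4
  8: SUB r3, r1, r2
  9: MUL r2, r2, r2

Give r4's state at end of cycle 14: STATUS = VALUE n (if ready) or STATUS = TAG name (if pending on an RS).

STATUS = VALUE 109

cycle 1: issue MUL r0<-Mul1 // r0:Mul1,r1:3,r2:7,r3:2,r4:7
cycle 2: issue SUB r2<-Add1 // r0:Mul1,r1:3,r2:Add1,r3:2,r4:7
cycle 3: issue SUB r3<-Add2 // r0:Mul1,r1:3,r2:Add1,r3:Add2,r4:7
cycle 4: CDB Add1=-4; issue SUB r3<-Add1 // r0:Mul1,r1:3,r2:-4,r3:Add1,r4:7
cycle 5: CDB Mul1=14; issue MUL r3<-Mul1 // r0:14,r1:3,r2:-4,r3:Mul1,r4:7
cycle 6: issue SUB r4<-Add3 // r0:14,r1:3,r2:-4,r3:Mul1,r4:Add3
cycle 7: CDB Add1=11; issue SUB r0<-Add1 // r0:Add1,r1:3,r2:-4,r3:Mul1,r4:Add3
cycle 8: CDB Add2=12; issue ADD r4<-Add2 // r0:Add1,r1:3,r2:-4,r3:Mul1,r4:Add2
cycle 9: CDB Add1=11; issue SUB r3<-Add1 // r0:11,r1:3,r2:-4,r3:Add1,r4:Add2
cycle 10: CDB Add3=11; issue MUL r2<-Mul2 // r0:11,r1:3,r2:Mul2,r3:Add1,r4:Add2
cycle 11: CDB Add1=7 // r0:11,r1:3,r2:Mul2,r3:7,r4:Add2
cycle 12: CDB Mul1=98 // r0:11,r1:3,r2:Mul2,r3:7,r4:Add2
cycle 13: - // r0:11,r1:3,r2:Mul2,r3:7,r4:Add2
cycle 14: CDB Add2=109 // r0:11,r1:3,r2:Mul2,r3:7,r4:109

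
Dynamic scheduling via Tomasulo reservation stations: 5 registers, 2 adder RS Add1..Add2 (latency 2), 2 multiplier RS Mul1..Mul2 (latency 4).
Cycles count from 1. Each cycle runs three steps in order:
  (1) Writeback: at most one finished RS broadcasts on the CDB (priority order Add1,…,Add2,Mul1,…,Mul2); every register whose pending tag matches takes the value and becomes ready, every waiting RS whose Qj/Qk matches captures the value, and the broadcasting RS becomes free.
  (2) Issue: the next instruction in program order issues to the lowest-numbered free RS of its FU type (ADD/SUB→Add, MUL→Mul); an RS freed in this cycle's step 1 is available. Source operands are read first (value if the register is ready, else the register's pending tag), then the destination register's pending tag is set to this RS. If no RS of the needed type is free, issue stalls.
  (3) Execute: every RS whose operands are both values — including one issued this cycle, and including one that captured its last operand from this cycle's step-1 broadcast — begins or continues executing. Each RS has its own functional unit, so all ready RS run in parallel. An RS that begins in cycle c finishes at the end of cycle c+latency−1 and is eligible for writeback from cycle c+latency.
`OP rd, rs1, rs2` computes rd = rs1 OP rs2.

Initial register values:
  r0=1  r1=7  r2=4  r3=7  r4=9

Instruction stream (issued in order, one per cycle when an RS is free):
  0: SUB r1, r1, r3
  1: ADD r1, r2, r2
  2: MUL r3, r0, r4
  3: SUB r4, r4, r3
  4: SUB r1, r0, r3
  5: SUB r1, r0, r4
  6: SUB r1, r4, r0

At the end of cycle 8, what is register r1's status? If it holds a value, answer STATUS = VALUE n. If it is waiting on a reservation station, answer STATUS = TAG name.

STATUS = TAG Add2

c1: issue SUB r1<-Add1 | r0:1,r1:Add1,r2:4,r3:7,r4:9
c2: issue ADD r1<-Add2 | r0:1,r1:Add2,r2:4,r3:7,r4:9
c3: CDB Add1=0; issue MUL r3<-Mul1 | r0:1,r1:Add2,r2:4,r3:Mul1,r4:9
c4: CDB Add2=8; issue SUB r4<-Add1 | r0:1,r1:8,r2:4,r3:Mul1,r4:Add1
c5: issue SUB r1<-Add2 | r0:1,r1:Add2,r2:4,r3:Mul1,r4:Add1
c6: stall | r0:1,r1:Add2,r2:4,r3:Mul1,r4:Add1
c7: CDB Mul1=9; stall | r0:1,r1:Add2,r2:4,r3:9,r4:Add1
c8: stall | r0:1,r1:Add2,r2:4,r3:9,r4:Add1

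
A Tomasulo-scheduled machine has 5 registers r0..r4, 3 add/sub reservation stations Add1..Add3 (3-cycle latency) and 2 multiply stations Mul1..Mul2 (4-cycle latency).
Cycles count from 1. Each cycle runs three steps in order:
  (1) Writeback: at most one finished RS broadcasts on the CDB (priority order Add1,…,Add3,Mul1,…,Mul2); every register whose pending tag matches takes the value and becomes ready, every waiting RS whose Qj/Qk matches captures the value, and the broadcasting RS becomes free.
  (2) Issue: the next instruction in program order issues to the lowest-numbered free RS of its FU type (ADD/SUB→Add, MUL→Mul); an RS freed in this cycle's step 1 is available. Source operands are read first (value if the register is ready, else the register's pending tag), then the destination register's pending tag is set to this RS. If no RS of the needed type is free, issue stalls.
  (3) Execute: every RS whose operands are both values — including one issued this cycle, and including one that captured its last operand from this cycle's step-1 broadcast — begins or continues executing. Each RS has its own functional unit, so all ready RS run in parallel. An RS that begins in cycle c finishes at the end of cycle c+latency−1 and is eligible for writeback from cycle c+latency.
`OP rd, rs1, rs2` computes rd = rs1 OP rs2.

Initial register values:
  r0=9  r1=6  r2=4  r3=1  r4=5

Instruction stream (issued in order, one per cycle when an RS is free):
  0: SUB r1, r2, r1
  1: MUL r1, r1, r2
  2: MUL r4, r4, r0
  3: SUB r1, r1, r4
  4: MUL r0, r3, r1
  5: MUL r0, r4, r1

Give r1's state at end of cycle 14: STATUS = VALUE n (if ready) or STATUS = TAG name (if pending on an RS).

STATUS = VALUE -53

c1: issue SUB r1<-Add1 | r0:9,r1:Add1,r2:4,r3:1,r4:5
c2: issue MUL r1<-Mul1 | r0:9,r1:Mul1,r2:4,r3:1,r4:5
c3: issue MUL r4<-Mul2 | r0:9,r1:Mul1,r2:4,r3:1,r4:Mul2
c4: CDB Add1=-2; issue SUB r1<-Add1 | r0:9,r1:Add1,r2:4,r3:1,r4:Mul2
c5: stall | r0:9,r1:Add1,r2:4,r3:1,r4:Mul2
c6: stall | r0:9,r1:Add1,r2:4,r3:1,r4:Mul2
c7: CDB Mul2=45; issue MUL r0<-Mul2 | r0:Mul2,r1:Add1,r2:4,r3:1,r4:45
c8: CDB Mul1=-8; issue MUL r0<-Mul1 | r0:Mul1,r1:Add1,r2:4,r3:1,r4:45
c9: - | r0:Mul1,r1:Add1,r2:4,r3:1,r4:45
c10: - | r0:Mul1,r1:Add1,r2:4,r3:1,r4:45
c11: CDB Add1=-53 | r0:Mul1,r1:-53,r2:4,r3:1,r4:45
c12: - | r0:Mul1,r1:-53,r2:4,r3:1,r4:45
c13: - | r0:Mul1,r1:-53,r2:4,r3:1,r4:45
c14: - | r0:Mul1,r1:-53,r2:4,r3:1,r4:45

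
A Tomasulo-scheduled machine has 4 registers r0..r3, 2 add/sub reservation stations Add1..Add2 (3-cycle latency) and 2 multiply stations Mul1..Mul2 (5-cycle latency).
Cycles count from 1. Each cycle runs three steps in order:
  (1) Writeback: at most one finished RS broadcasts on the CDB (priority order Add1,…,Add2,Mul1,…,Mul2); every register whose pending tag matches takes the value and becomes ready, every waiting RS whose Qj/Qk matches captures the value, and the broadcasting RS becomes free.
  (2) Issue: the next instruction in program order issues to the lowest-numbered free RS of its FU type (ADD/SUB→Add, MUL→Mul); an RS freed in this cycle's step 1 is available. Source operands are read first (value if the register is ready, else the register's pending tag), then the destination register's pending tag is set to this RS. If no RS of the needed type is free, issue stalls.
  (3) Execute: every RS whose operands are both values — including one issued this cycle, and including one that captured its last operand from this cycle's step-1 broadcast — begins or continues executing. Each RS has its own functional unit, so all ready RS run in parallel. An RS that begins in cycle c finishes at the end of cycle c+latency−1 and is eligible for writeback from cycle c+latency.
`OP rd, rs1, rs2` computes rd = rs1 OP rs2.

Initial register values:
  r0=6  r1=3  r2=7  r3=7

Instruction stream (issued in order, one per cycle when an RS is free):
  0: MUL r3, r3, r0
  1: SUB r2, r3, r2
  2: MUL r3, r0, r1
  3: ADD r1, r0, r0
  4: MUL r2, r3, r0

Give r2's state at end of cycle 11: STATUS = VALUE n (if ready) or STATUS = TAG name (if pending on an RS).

c1: issue MUL r3<-Mul1 | r0:6,r1:3,r2:7,r3:Mul1
c2: issue SUB r2<-Add1 | r0:6,r1:3,r2:Add1,r3:Mul1
c3: issue MUL r3<-Mul2 | r0:6,r1:3,r2:Add1,r3:Mul2
c4: issue ADD r1<-Add2 | r0:6,r1:Add2,r2:Add1,r3:Mul2
c5: stall | r0:6,r1:Add2,r2:Add1,r3:Mul2
c6: CDB Mul1=42; issue MUL r2<-Mul1 | r0:6,r1:Add2,r2:Mul1,r3:Mul2
c7: CDB Add2=12 | r0:6,r1:12,r2:Mul1,r3:Mul2
c8: CDB Mul2=18 | r0:6,r1:12,r2:Mul1,r3:18
c9: CDB Add1=35 | r0:6,r1:12,r2:Mul1,r3:18
c10: - | r0:6,r1:12,r2:Mul1,r3:18
c11: - | r0:6,r1:12,r2:Mul1,r3:18

STATUS = TAG Mul1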